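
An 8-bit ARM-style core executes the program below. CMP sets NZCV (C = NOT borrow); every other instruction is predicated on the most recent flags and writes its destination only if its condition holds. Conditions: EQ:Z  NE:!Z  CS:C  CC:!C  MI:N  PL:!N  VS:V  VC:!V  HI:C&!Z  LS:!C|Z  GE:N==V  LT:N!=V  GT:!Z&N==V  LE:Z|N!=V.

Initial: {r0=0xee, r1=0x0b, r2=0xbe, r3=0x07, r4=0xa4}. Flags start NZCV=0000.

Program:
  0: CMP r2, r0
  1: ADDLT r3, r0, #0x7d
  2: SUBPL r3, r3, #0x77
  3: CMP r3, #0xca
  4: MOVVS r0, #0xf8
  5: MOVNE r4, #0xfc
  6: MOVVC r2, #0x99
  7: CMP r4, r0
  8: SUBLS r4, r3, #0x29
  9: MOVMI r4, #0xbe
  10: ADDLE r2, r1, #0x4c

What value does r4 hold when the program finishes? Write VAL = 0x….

VAL = 0xfc

[0] flags=1000 → (cmp)
[1] flags=1000 LT?T → r3=0x6b
[2] flags=1000 PL?F → skip
[3] flags=1001 → (cmp)
[4] flags=1001 VS?T → r0=0xf8
[5] flags=1001 NE?T → r4=0xfc
[6] flags=1001 VC?F → skip
[7] flags=0010 → (cmp)
[8] flags=0010 LS?F → skip
[9] flags=0010 MI?F → skip
[10] flags=0010 LE?F → skip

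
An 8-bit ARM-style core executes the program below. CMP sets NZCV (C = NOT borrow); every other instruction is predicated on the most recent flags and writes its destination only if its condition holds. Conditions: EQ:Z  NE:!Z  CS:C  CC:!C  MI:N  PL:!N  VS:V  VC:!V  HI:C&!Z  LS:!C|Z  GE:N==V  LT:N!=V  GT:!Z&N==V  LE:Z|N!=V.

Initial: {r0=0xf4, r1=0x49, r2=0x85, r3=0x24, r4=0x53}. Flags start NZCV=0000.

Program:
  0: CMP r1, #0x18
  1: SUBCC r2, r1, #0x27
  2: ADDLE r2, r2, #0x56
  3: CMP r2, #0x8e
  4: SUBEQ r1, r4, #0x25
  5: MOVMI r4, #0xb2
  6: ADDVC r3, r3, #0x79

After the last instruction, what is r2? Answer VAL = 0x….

[0] flags=0010 → (cmp)
[1] flags=0010 CC?F → skip
[2] flags=0010 LE?F → skip
[3] flags=1000 → (cmp)
[4] flags=1000 EQ?F → skip
[5] flags=1000 MI?T → r4=0xb2
[6] flags=1000 VC?T → r3=0x9d

VAL = 0x85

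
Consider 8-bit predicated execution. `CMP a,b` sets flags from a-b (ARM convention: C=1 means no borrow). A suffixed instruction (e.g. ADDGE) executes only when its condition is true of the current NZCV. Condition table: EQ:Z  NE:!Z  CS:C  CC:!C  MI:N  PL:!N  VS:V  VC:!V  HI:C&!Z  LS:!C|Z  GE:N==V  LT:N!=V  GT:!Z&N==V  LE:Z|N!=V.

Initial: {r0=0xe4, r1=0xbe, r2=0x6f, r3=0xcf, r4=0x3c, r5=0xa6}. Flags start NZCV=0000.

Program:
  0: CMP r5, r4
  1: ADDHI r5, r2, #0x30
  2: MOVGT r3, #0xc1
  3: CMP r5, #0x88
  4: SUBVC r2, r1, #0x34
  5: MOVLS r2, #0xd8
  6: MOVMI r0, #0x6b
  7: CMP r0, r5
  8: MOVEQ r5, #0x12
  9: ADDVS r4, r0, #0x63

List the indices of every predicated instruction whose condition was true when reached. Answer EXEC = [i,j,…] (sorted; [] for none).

EXEC = [1,4]

[0] flags=0011 → (cmp)
[1] flags=0011 HI?T → r5=0x9f
[2] flags=0011 GT?F → skip
[3] flags=0010 → (cmp)
[4] flags=0010 VC?T → r2=0x8a
[5] flags=0010 LS?F → skip
[6] flags=0010 MI?F → skip
[7] flags=0010 → (cmp)
[8] flags=0010 EQ?F → skip
[9] flags=0010 VS?F → skip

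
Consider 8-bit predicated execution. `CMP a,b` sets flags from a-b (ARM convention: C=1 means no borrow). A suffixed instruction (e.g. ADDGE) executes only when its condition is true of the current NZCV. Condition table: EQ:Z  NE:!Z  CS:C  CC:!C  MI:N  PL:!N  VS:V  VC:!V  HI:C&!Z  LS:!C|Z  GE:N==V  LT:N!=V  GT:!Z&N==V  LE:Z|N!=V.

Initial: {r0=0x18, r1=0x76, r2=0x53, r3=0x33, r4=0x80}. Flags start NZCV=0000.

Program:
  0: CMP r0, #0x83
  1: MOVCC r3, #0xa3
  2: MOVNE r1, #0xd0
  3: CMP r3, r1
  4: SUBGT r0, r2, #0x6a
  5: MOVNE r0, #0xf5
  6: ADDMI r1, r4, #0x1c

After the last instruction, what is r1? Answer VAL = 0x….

VAL = 0x9c

[0] flags=1001 → (cmp)
[1] flags=1001 CC?T → r3=0xa3
[2] flags=1001 NE?T → r1=0xd0
[3] flags=1000 → (cmp)
[4] flags=1000 GT?F → skip
[5] flags=1000 NE?T → r0=0xf5
[6] flags=1000 MI?T → r1=0x9c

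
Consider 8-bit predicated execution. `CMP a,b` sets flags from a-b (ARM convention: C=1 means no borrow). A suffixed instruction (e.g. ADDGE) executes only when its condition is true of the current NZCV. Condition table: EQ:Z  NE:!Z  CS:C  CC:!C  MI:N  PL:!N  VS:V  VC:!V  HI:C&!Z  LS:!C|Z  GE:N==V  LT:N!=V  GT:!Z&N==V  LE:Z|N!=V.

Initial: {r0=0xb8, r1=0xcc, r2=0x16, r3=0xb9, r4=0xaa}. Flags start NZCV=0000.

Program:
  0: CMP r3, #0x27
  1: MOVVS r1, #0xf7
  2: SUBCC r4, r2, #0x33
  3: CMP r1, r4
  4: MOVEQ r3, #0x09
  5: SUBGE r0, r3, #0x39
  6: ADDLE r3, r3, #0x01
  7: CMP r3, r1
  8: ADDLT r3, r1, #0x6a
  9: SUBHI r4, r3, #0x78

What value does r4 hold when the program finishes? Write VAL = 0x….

0: ✓ CMP  NZCV=1010
1: · MOVVS
2: · SUBCC
3: ✓ CMP  NZCV=0010
4: · MOVEQ
5: ✓ SUBGE  r0←0x80
6: · ADDLE
7: ✓ CMP  NZCV=1000
8: ✓ ADDLT  r3←0x36
9: · SUBHI

VAL = 0xaa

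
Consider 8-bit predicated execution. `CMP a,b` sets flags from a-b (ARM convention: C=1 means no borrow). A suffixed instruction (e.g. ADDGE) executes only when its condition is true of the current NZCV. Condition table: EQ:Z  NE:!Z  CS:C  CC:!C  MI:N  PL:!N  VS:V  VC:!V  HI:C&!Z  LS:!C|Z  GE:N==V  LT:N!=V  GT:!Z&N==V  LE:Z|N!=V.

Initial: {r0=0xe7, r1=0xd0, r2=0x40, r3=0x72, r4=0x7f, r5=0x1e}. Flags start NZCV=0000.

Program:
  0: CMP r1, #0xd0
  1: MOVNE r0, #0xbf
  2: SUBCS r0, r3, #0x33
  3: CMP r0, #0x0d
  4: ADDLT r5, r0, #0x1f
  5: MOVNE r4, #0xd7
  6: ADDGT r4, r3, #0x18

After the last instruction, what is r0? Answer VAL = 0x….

[0] flags=0110 → (cmp)
[1] flags=0110 NE?F → skip
[2] flags=0110 CS?T → r0=0x3f
[3] flags=0010 → (cmp)
[4] flags=0010 LT?F → skip
[5] flags=0010 NE?T → r4=0xd7
[6] flags=0010 GT?T → r4=0x8a

VAL = 0x3f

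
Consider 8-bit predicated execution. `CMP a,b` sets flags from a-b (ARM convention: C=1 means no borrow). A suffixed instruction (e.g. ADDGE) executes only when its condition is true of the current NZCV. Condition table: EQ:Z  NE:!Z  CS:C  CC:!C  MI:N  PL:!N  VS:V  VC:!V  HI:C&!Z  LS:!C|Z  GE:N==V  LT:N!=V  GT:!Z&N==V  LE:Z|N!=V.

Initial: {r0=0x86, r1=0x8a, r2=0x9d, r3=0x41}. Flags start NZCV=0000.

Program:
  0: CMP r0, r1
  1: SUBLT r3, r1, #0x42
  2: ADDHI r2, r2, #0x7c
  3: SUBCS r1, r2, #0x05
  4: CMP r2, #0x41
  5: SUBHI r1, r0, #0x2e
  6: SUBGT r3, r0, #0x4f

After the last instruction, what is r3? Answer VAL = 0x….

VAL = 0x48

[0] flags=1000 → (cmp)
[1] flags=1000 LT?T → r3=0x48
[2] flags=1000 HI?F → skip
[3] flags=1000 CS?F → skip
[4] flags=0011 → (cmp)
[5] flags=0011 HI?T → r1=0x58
[6] flags=0011 GT?F → skip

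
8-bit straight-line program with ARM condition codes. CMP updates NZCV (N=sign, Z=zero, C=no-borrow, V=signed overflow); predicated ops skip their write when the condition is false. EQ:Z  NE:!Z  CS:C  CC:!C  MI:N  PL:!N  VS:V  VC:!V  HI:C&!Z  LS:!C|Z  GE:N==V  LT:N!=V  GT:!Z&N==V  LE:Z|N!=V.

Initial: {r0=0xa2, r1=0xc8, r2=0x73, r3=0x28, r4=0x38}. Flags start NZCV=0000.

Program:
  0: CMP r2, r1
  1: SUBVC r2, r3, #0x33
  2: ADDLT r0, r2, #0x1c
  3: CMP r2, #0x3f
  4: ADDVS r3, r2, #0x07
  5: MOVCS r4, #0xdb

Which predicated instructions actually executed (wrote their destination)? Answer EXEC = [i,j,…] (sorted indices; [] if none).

0: ✓ CMP  NZCV=1001
1: · SUBVC
2: · ADDLT
3: ✓ CMP  NZCV=0010
4: · ADDVS
5: ✓ MOVCS  r4←0xdb

EXEC = [5]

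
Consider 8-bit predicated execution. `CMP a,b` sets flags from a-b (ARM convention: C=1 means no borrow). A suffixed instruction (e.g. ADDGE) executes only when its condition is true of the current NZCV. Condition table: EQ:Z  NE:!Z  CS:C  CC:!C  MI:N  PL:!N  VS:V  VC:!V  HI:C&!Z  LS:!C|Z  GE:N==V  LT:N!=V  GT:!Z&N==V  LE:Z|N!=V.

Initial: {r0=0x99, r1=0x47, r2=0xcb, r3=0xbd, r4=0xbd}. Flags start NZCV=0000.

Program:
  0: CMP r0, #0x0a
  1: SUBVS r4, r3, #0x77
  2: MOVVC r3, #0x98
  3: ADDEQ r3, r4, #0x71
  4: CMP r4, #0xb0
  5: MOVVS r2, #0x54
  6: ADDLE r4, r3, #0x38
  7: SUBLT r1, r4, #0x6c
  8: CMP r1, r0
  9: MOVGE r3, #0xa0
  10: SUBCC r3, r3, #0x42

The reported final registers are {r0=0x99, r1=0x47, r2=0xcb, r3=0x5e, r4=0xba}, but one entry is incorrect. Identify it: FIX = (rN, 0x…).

0: ✓ CMP  NZCV=1010
1: · SUBVS
2: ✓ MOVVC  r3←0x98
3: · ADDEQ
4: ✓ CMP  NZCV=0010
5: · MOVVS
6: · ADDLE
7: · SUBLT
8: ✓ CMP  NZCV=1001
9: ✓ MOVGE  r3←0xa0
10: ✓ SUBCC  r3←0x5e

FIX = (r4, 0xbd)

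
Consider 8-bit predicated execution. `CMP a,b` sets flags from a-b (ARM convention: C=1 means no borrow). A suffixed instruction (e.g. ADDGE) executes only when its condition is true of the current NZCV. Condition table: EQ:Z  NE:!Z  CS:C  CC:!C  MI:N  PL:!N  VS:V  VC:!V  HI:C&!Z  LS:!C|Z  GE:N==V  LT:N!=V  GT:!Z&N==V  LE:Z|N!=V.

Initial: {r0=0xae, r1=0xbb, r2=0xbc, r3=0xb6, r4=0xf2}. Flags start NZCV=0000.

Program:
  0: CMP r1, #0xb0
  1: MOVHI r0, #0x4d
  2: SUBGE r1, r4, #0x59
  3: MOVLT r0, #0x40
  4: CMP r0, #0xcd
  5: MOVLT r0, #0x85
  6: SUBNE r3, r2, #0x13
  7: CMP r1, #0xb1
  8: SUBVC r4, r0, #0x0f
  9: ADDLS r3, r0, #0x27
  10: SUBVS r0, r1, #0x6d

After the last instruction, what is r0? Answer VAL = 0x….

VAL = 0x4d

0: ✓ CMP  NZCV=0010
1: ✓ MOVHI  r0←0x4d
2: ✓ SUBGE  r1←0x99
3: · MOVLT
4: ✓ CMP  NZCV=1001
5: · MOVLT
6: ✓ SUBNE  r3←0xa9
7: ✓ CMP  NZCV=1000
8: ✓ SUBVC  r4←0x3e
9: ✓ ADDLS  r3←0x74
10: · SUBVS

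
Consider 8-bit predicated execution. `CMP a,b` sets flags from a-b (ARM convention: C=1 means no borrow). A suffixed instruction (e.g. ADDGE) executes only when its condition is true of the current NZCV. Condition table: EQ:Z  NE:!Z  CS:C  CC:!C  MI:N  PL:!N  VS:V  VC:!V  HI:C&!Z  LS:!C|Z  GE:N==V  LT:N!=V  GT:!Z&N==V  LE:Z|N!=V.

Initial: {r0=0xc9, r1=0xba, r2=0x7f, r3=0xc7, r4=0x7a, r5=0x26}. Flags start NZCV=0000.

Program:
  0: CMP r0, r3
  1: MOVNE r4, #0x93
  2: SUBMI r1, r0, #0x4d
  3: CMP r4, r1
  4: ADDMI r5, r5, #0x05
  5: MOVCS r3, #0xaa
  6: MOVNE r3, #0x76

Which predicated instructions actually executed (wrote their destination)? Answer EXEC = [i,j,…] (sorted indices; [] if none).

0: ✓ CMP  NZCV=0010
1: ✓ MOVNE  r4←0x93
2: · SUBMI
3: ✓ CMP  NZCV=1000
4: ✓ ADDMI  r5←0x2b
5: · MOVCS
6: ✓ MOVNE  r3←0x76

EXEC = [1,4,6]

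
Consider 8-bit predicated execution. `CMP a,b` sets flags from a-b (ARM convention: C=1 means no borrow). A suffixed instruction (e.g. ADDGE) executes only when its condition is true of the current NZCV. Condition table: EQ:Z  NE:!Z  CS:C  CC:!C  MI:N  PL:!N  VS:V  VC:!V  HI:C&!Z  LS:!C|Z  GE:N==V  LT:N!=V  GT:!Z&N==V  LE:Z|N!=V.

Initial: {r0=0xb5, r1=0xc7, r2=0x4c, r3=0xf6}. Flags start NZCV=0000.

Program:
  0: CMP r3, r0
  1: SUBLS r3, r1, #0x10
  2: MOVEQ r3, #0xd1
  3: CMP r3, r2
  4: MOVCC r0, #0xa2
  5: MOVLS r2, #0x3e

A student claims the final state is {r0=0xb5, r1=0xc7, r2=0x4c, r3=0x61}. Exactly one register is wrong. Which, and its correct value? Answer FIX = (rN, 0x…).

FIX = (r3, 0xf6)

[0] flags=0010 → (cmp)
[1] flags=0010 LS?F → skip
[2] flags=0010 EQ?F → skip
[3] flags=1010 → (cmp)
[4] flags=1010 CC?F → skip
[5] flags=1010 LS?F → skip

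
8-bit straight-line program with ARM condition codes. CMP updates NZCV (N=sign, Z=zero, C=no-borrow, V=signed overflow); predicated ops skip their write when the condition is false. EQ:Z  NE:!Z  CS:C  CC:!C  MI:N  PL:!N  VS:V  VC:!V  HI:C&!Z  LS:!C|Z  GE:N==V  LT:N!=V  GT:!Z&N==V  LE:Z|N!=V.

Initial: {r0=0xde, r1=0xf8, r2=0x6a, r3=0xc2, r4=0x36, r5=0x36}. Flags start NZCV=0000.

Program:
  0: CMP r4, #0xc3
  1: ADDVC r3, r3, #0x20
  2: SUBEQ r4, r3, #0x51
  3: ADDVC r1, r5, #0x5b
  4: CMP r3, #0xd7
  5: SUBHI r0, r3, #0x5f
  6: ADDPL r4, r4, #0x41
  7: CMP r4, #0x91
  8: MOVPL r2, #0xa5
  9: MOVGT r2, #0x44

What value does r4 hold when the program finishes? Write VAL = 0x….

VAL = 0x77

[0] flags=0000 → (cmp)
[1] flags=0000 VC?T → r3=0xe2
[2] flags=0000 EQ?F → skip
[3] flags=0000 VC?T → r1=0x91
[4] flags=0010 → (cmp)
[5] flags=0010 HI?T → r0=0x83
[6] flags=0010 PL?T → r4=0x77
[7] flags=1001 → (cmp)
[8] flags=1001 PL?F → skip
[9] flags=1001 GT?T → r2=0x44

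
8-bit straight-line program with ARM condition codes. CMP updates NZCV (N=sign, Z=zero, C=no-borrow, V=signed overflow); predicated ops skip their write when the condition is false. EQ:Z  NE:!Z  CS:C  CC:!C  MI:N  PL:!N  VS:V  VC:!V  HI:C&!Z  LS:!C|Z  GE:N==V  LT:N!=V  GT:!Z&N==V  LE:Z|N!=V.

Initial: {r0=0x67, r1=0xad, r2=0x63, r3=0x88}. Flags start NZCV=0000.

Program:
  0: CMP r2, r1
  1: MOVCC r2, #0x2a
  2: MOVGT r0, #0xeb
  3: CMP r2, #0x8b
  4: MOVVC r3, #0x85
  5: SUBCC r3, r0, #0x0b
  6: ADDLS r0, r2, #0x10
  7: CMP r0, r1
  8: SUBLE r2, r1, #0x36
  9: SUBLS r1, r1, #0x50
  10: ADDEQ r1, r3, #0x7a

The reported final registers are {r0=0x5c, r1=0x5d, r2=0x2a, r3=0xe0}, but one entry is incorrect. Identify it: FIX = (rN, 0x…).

FIX = (r0, 0x3a)

0: ✓ CMP  NZCV=1001
1: ✓ MOVCC  r2←0x2a
2: ✓ MOVGT  r0←0xeb
3: ✓ CMP  NZCV=1001
4: · MOVVC
5: ✓ SUBCC  r3←0xe0
6: ✓ ADDLS  r0←0x3a
7: ✓ CMP  NZCV=1001
8: · SUBLE
9: ✓ SUBLS  r1←0x5d
10: · ADDEQ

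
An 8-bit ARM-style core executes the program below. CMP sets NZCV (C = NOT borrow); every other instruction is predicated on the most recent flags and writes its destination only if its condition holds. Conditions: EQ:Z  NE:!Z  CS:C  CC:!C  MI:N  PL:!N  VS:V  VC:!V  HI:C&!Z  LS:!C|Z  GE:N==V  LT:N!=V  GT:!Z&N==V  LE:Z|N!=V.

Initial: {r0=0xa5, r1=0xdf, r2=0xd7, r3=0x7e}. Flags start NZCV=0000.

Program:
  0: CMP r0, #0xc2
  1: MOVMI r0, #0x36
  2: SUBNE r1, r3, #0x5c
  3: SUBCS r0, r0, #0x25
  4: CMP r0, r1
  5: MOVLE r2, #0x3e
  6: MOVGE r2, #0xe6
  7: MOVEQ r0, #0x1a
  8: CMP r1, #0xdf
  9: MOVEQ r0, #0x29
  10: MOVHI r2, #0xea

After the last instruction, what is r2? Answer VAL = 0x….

0: ✓ CMP  NZCV=1000
1: ✓ MOVMI  r0←0x36
2: ✓ SUBNE  r1←0x22
3: · SUBCS
4: ✓ CMP  NZCV=0010
5: · MOVLE
6: ✓ MOVGE  r2←0xe6
7: · MOVEQ
8: ✓ CMP  NZCV=0000
9: · MOVEQ
10: · MOVHI

VAL = 0xe6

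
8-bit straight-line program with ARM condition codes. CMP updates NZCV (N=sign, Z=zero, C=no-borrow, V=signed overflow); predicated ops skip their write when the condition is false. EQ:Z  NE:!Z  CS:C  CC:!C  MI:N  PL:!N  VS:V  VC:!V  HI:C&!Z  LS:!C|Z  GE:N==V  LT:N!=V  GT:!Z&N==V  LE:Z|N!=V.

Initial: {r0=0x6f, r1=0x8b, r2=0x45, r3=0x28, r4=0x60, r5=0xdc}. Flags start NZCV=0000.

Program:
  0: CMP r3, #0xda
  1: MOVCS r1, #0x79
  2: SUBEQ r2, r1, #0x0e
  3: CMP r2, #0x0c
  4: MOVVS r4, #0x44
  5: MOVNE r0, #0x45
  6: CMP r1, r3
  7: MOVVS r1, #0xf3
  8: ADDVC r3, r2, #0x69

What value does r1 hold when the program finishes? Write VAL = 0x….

[0] flags=0000 → (cmp)
[1] flags=0000 CS?F → skip
[2] flags=0000 EQ?F → skip
[3] flags=0010 → (cmp)
[4] flags=0010 VS?F → skip
[5] flags=0010 NE?T → r0=0x45
[6] flags=0011 → (cmp)
[7] flags=0011 VS?T → r1=0xf3
[8] flags=0011 VC?F → skip

VAL = 0xf3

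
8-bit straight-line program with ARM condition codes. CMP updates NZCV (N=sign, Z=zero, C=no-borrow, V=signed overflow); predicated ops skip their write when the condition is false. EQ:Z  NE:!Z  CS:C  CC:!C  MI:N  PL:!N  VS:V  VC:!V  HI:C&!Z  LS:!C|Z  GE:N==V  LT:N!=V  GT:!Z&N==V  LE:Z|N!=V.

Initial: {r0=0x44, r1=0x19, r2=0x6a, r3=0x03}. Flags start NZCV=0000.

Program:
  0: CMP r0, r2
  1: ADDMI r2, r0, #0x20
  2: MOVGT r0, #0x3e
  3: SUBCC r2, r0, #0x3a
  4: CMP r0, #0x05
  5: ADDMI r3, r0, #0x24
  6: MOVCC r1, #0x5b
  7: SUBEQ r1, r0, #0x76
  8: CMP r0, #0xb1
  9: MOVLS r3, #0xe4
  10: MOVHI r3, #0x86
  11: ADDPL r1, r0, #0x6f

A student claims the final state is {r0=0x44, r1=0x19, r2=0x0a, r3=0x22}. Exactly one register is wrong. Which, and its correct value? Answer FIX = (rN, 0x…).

FIX = (r3, 0xe4)

0: ✓ CMP  NZCV=1000
1: ✓ ADDMI  r2←0x64
2: · MOVGT
3: ✓ SUBCC  r2←0x0a
4: ✓ CMP  NZCV=0010
5: · ADDMI
6: · MOVCC
7: · SUBEQ
8: ✓ CMP  NZCV=1001
9: ✓ MOVLS  r3←0xe4
10: · MOVHI
11: · ADDPL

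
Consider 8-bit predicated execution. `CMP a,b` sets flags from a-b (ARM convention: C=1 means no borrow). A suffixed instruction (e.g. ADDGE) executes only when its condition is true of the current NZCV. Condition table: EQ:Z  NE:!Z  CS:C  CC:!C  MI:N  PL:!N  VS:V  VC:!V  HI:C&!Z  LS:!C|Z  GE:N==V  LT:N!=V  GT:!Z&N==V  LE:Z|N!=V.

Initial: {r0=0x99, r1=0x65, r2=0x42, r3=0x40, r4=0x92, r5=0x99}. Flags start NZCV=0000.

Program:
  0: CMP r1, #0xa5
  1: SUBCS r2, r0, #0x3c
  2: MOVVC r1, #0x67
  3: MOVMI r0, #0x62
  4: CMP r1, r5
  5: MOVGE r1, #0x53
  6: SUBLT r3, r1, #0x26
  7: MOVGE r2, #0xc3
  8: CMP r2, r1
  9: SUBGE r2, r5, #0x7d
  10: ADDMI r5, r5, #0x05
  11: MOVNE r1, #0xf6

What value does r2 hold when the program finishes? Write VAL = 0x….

[0] flags=1001 → (cmp)
[1] flags=1001 CS?F → skip
[2] flags=1001 VC?F → skip
[3] flags=1001 MI?T → r0=0x62
[4] flags=1001 → (cmp)
[5] flags=1001 GE?T → r1=0x53
[6] flags=1001 LT?F → skip
[7] flags=1001 GE?T → r2=0xc3
[8] flags=0011 → (cmp)
[9] flags=0011 GE?F → skip
[10] flags=0011 MI?F → skip
[11] flags=0011 NE?T → r1=0xf6

VAL = 0xc3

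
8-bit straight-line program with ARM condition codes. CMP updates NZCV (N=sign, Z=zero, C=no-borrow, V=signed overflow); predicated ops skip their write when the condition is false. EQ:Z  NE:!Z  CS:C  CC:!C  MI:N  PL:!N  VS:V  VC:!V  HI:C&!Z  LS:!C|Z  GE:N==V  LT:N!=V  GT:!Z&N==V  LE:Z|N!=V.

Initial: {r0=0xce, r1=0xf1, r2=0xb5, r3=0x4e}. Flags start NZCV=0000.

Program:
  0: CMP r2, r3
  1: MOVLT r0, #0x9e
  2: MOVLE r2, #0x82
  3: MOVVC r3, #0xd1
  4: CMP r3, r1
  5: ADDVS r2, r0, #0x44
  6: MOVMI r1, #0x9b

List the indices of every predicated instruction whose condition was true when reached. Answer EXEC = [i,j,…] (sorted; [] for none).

0: ✓ CMP  NZCV=0011
1: ✓ MOVLT  r0←0x9e
2: ✓ MOVLE  r2←0x82
3: · MOVVC
4: ✓ CMP  NZCV=0000
5: · ADDVS
6: · MOVMI

EXEC = [1,2]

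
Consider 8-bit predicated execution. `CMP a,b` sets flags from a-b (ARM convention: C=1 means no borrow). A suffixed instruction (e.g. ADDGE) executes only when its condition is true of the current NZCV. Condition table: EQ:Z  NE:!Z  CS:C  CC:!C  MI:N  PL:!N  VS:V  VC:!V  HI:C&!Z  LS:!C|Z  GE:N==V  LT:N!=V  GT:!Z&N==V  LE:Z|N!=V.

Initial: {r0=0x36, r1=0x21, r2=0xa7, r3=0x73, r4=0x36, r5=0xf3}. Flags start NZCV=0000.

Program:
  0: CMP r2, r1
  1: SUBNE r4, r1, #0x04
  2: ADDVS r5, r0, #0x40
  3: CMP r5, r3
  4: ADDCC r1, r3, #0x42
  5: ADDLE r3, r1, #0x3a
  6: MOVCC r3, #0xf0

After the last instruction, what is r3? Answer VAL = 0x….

VAL = 0x5b

0: ✓ CMP  NZCV=1010
1: ✓ SUBNE  r4←0x1d
2: · ADDVS
3: ✓ CMP  NZCV=1010
4: · ADDCC
5: ✓ ADDLE  r3←0x5b
6: · MOVCC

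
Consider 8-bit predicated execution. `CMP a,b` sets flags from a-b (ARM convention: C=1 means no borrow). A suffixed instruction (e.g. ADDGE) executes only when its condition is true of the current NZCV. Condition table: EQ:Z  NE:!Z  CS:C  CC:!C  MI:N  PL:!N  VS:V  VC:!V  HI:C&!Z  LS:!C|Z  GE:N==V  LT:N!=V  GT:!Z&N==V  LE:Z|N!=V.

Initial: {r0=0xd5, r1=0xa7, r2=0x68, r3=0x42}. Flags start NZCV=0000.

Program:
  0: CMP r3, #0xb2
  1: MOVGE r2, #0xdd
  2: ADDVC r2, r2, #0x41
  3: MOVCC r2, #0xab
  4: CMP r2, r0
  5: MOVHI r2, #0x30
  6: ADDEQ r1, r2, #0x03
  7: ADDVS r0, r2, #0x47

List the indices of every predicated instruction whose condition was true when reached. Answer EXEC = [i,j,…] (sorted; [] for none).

EXEC = [1,3]

0: ✓ CMP  NZCV=1001
1: ✓ MOVGE  r2←0xdd
2: · ADDVC
3: ✓ MOVCC  r2←0xab
4: ✓ CMP  NZCV=1000
5: · MOVHI
6: · ADDEQ
7: · ADDVS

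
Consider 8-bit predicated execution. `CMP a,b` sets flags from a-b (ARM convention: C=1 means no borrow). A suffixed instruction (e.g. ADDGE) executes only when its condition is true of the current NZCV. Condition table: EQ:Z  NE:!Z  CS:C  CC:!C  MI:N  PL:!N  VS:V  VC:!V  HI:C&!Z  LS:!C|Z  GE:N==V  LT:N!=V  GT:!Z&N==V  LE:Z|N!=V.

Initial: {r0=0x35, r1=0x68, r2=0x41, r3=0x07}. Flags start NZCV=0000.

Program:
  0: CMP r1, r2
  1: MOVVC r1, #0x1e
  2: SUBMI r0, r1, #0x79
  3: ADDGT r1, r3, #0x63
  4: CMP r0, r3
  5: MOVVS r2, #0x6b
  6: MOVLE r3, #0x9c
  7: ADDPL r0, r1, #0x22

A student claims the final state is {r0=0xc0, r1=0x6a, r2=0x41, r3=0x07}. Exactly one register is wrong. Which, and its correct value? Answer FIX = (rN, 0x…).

FIX = (r0, 0x8c)

0: ✓ CMP  NZCV=0010
1: ✓ MOVVC  r1←0x1e
2: · SUBMI
3: ✓ ADDGT  r1←0x6a
4: ✓ CMP  NZCV=0010
5: · MOVVS
6: · MOVLE
7: ✓ ADDPL  r0←0x8c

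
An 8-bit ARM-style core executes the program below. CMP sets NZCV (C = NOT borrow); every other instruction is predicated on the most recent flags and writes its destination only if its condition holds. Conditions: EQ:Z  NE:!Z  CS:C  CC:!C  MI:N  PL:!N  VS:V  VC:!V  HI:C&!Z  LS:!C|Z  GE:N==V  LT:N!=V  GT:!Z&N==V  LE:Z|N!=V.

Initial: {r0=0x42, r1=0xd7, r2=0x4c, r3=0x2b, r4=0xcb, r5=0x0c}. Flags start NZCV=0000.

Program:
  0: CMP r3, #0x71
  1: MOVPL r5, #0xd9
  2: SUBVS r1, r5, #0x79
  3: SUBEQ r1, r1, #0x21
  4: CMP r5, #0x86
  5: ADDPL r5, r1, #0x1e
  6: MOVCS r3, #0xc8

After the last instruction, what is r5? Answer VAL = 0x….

VAL = 0x0c

[0] flags=1000 → (cmp)
[1] flags=1000 PL?F → skip
[2] flags=1000 VS?F → skip
[3] flags=1000 EQ?F → skip
[4] flags=1001 → (cmp)
[5] flags=1001 PL?F → skip
[6] flags=1001 CS?F → skip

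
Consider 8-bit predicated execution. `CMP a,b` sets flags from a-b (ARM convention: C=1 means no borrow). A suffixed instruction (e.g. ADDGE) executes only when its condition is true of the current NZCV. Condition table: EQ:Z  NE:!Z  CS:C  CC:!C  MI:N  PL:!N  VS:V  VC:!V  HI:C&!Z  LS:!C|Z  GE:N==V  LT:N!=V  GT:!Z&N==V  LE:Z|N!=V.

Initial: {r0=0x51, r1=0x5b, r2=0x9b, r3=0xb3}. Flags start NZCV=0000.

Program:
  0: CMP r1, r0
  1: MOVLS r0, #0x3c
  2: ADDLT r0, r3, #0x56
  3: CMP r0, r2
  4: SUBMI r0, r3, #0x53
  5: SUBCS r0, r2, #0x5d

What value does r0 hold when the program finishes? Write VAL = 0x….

0: ✓ CMP  NZCV=0010
1: · MOVLS
2: · ADDLT
3: ✓ CMP  NZCV=1001
4: ✓ SUBMI  r0←0x60
5: · SUBCS

VAL = 0x60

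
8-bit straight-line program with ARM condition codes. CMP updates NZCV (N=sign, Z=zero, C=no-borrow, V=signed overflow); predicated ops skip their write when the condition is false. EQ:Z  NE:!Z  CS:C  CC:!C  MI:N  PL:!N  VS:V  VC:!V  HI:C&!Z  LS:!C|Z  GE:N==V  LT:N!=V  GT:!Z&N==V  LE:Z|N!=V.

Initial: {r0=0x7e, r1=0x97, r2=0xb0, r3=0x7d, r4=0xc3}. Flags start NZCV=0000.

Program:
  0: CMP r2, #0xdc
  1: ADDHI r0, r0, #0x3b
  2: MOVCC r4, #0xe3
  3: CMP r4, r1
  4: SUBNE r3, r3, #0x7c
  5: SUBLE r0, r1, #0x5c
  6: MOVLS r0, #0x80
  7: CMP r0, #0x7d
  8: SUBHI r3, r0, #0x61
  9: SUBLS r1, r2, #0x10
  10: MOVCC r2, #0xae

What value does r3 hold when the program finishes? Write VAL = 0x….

VAL = 0x1d

[0] flags=1000 → (cmp)
[1] flags=1000 HI?F → skip
[2] flags=1000 CC?T → r4=0xe3
[3] flags=0010 → (cmp)
[4] flags=0010 NE?T → r3=0x01
[5] flags=0010 LE?F → skip
[6] flags=0010 LS?F → skip
[7] flags=0010 → (cmp)
[8] flags=0010 HI?T → r3=0x1d
[9] flags=0010 LS?F → skip
[10] flags=0010 CC?F → skip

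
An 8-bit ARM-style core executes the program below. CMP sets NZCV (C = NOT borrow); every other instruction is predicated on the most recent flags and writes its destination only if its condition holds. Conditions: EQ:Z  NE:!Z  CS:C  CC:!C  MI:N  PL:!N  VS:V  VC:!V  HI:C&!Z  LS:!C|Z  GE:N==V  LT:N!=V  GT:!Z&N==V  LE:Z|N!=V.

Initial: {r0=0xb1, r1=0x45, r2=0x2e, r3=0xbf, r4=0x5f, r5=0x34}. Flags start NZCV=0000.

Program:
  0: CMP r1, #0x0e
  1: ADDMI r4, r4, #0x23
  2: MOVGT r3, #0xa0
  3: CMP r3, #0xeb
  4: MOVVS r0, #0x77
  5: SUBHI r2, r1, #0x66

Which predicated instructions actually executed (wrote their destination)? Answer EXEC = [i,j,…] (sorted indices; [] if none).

EXEC = [2]

[0] flags=0010 → (cmp)
[1] flags=0010 MI?F → skip
[2] flags=0010 GT?T → r3=0xa0
[3] flags=1000 → (cmp)
[4] flags=1000 VS?F → skip
[5] flags=1000 HI?F → skip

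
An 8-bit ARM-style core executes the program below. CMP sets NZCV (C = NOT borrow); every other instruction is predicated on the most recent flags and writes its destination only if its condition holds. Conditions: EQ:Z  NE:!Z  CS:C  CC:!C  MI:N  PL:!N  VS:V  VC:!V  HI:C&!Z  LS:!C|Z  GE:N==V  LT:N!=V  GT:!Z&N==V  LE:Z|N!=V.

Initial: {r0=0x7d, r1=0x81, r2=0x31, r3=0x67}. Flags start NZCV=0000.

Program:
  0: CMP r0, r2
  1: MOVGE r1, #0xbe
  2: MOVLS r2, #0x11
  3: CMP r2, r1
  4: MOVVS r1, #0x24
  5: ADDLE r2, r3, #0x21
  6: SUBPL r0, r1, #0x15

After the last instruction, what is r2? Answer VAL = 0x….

VAL = 0x31

0: ✓ CMP  NZCV=0010
1: ✓ MOVGE  r1←0xbe
2: · MOVLS
3: ✓ CMP  NZCV=0000
4: · MOVVS
5: · ADDLE
6: ✓ SUBPL  r0←0xa9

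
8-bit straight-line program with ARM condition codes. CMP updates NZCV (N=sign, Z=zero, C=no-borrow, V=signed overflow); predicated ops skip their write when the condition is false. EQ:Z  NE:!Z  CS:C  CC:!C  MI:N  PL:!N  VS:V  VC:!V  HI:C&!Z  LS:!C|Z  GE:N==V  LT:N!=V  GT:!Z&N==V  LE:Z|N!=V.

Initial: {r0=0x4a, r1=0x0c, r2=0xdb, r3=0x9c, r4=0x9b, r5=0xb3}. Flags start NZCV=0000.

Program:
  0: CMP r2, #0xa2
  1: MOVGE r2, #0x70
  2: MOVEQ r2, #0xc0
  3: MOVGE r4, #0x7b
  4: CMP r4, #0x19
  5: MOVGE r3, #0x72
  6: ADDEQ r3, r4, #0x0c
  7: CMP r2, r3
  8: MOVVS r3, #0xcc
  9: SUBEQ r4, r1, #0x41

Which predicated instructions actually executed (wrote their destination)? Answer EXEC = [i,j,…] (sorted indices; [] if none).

[0] flags=0010 → (cmp)
[1] flags=0010 GE?T → r2=0x70
[2] flags=0010 EQ?F → skip
[3] flags=0010 GE?T → r4=0x7b
[4] flags=0010 → (cmp)
[5] flags=0010 GE?T → r3=0x72
[6] flags=0010 EQ?F → skip
[7] flags=1000 → (cmp)
[8] flags=1000 VS?F → skip
[9] flags=1000 EQ?F → skip

EXEC = [1,3,5]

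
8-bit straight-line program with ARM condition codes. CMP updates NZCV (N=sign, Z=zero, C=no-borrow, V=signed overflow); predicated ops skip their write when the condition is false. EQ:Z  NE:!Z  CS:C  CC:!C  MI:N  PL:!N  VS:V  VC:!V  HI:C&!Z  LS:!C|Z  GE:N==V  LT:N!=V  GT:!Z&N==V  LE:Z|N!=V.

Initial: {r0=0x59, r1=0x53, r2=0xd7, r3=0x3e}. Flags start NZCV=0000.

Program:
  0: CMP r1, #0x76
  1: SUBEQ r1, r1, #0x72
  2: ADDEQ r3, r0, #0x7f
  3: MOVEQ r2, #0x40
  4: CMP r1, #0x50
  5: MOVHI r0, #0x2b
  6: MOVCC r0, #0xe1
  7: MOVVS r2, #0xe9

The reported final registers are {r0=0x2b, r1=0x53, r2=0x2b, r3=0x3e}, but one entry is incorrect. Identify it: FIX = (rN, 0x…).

FIX = (r2, 0xd7)

[0] flags=1000 → (cmp)
[1] flags=1000 EQ?F → skip
[2] flags=1000 EQ?F → skip
[3] flags=1000 EQ?F → skip
[4] flags=0010 → (cmp)
[5] flags=0010 HI?T → r0=0x2b
[6] flags=0010 CC?F → skip
[7] flags=0010 VS?F → skip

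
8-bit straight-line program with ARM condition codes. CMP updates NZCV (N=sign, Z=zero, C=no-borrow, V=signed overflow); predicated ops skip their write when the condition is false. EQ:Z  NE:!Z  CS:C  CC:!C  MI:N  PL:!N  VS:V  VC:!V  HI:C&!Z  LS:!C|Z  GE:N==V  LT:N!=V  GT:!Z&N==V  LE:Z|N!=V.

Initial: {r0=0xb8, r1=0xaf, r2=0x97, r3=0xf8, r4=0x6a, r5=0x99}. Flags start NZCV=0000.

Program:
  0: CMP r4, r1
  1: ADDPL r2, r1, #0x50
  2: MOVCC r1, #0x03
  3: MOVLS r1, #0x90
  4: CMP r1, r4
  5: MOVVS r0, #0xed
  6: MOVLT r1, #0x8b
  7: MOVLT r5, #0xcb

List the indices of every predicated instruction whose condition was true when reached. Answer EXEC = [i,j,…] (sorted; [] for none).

0: ✓ CMP  NZCV=1001
1: · ADDPL
2: ✓ MOVCC  r1←0x03
3: ✓ MOVLS  r1←0x90
4: ✓ CMP  NZCV=0011
5: ✓ MOVVS  r0←0xed
6: ✓ MOVLT  r1←0x8b
7: ✓ MOVLT  r5←0xcb

EXEC = [2,3,5,6,7]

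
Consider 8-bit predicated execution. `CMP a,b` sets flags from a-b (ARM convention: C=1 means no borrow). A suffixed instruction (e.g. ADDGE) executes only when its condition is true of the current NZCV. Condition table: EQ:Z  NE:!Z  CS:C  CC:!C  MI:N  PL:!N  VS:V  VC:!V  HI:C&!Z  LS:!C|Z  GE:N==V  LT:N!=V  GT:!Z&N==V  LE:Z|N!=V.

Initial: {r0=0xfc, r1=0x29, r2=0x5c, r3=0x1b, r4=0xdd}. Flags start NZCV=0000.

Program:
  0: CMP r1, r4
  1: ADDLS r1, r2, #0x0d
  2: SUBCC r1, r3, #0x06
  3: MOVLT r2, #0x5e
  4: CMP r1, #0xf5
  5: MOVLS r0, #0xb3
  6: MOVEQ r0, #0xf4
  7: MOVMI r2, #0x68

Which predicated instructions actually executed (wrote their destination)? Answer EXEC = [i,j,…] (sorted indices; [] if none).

EXEC = [1,2,5]

0: ✓ CMP  NZCV=0000
1: ✓ ADDLS  r1←0x69
2: ✓ SUBCC  r1←0x15
3: · MOVLT
4: ✓ CMP  NZCV=0000
5: ✓ MOVLS  r0←0xb3
6: · MOVEQ
7: · MOVMI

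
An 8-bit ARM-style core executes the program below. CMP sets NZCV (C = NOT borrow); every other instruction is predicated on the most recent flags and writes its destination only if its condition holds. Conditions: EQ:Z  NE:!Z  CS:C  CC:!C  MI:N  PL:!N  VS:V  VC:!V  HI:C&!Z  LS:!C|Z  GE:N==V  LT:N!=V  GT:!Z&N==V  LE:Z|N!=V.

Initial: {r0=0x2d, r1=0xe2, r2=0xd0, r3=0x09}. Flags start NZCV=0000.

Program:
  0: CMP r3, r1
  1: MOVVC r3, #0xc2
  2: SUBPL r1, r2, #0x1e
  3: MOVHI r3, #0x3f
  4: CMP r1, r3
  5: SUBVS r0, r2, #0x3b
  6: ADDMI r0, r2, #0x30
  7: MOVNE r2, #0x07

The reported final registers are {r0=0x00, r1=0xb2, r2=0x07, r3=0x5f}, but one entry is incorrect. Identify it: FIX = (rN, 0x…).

[0] flags=0000 → (cmp)
[1] flags=0000 VC?T → r3=0xc2
[2] flags=0000 PL?T → r1=0xb2
[3] flags=0000 HI?F → skip
[4] flags=1000 → (cmp)
[5] flags=1000 VS?F → skip
[6] flags=1000 MI?T → r0=0x00
[7] flags=1000 NE?T → r2=0x07

FIX = (r3, 0xc2)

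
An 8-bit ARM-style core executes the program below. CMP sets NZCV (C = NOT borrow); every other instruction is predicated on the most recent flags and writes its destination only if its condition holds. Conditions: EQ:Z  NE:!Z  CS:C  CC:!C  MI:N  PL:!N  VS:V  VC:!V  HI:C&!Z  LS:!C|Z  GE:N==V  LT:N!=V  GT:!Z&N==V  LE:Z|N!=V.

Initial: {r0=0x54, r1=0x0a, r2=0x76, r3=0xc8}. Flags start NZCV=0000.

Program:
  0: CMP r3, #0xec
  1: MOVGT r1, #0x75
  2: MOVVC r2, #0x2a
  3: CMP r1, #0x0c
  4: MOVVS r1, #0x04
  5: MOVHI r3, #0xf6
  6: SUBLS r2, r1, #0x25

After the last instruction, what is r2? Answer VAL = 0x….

0: ✓ CMP  NZCV=1000
1: · MOVGT
2: ✓ MOVVC  r2←0x2a
3: ✓ CMP  NZCV=1000
4: · MOVVS
5: · MOVHI
6: ✓ SUBLS  r2←0xe5

VAL = 0xe5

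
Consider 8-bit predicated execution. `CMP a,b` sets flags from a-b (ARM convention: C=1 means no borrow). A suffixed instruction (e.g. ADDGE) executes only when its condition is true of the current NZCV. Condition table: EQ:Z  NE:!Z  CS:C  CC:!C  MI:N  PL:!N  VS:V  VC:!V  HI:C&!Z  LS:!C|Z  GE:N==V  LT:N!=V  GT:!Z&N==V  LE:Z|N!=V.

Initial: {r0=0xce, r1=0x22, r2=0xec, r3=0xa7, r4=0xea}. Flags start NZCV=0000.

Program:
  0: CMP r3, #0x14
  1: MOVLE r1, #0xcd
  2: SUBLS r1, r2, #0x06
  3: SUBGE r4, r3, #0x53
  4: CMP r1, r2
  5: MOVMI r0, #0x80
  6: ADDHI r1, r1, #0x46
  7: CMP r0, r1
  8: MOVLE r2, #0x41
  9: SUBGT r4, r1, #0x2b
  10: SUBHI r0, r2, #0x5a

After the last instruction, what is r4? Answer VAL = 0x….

0: ✓ CMP  NZCV=1010
1: ✓ MOVLE  r1←0xcd
2: · SUBLS
3: · SUBGE
4: ✓ CMP  NZCV=1000
5: ✓ MOVMI  r0←0x80
6: · ADDHI
7: ✓ CMP  NZCV=1000
8: ✓ MOVLE  r2←0x41
9: · SUBGT
10: · SUBHI

VAL = 0xea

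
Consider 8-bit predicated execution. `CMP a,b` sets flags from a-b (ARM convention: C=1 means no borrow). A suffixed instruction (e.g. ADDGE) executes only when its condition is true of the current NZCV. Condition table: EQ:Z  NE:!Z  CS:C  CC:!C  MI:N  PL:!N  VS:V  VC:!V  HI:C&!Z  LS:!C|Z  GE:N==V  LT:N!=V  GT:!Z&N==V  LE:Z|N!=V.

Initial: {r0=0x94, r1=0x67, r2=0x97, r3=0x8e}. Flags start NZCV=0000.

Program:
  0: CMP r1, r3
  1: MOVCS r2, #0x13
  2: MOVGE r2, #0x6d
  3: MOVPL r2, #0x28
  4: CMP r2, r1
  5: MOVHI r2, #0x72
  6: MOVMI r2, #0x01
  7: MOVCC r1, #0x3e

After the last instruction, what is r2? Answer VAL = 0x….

[0] flags=1001 → (cmp)
[1] flags=1001 CS?F → skip
[2] flags=1001 GE?T → r2=0x6d
[3] flags=1001 PL?F → skip
[4] flags=0010 → (cmp)
[5] flags=0010 HI?T → r2=0x72
[6] flags=0010 MI?F → skip
[7] flags=0010 CC?F → skip

VAL = 0x72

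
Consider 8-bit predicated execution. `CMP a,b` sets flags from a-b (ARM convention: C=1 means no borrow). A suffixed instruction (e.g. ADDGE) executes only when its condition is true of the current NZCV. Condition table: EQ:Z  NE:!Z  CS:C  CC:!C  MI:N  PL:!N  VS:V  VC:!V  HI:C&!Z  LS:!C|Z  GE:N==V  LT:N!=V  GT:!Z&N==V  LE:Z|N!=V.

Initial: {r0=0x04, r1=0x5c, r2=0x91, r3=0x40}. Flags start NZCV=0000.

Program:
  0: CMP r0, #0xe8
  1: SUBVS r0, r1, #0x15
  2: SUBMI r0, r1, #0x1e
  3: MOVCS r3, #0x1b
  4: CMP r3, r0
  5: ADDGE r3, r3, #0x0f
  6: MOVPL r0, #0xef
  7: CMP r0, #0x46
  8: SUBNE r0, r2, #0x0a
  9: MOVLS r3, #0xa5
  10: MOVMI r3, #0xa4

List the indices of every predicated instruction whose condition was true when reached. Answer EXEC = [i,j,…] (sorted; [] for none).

[0] flags=0000 → (cmp)
[1] flags=0000 VS?F → skip
[2] flags=0000 MI?F → skip
[3] flags=0000 CS?F → skip
[4] flags=0010 → (cmp)
[5] flags=0010 GE?T → r3=0x4f
[6] flags=0010 PL?T → r0=0xef
[7] flags=1010 → (cmp)
[8] flags=1010 NE?T → r0=0x87
[9] flags=1010 LS?F → skip
[10] flags=1010 MI?T → r3=0xa4

EXEC = [5,6,8,10]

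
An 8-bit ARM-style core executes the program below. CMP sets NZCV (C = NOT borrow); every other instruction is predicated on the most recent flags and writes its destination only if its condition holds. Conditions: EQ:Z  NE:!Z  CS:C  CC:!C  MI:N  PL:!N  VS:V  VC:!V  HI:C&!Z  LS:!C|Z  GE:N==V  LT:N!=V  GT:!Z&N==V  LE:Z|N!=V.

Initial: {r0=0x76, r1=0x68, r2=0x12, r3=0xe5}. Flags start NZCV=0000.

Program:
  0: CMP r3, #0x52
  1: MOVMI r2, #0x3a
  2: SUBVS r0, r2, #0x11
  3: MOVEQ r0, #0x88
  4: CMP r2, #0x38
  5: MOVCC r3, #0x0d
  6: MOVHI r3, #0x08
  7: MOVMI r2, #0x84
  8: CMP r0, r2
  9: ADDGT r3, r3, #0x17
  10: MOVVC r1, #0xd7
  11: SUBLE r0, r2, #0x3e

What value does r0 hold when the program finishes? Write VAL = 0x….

VAL = 0x76

0: ✓ CMP  NZCV=1010
1: ✓ MOVMI  r2←0x3a
2: · SUBVS
3: · MOVEQ
4: ✓ CMP  NZCV=0010
5: · MOVCC
6: ✓ MOVHI  r3←0x08
7: · MOVMI
8: ✓ CMP  NZCV=0010
9: ✓ ADDGT  r3←0x1f
10: ✓ MOVVC  r1←0xd7
11: · SUBLE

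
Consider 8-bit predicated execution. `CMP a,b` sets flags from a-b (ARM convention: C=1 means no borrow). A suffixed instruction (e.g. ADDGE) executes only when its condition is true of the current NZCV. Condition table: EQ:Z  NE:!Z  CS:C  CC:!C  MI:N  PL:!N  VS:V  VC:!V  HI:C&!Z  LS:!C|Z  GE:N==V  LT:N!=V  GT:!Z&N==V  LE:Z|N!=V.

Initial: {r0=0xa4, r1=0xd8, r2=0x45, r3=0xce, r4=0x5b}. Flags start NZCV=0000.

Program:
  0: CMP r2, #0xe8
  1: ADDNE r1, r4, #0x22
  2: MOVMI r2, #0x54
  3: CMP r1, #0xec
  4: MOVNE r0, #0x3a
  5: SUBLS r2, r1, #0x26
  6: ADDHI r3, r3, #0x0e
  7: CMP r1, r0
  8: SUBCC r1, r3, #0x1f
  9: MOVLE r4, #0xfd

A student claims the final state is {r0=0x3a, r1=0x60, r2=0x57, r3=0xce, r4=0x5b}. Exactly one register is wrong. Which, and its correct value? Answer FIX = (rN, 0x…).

FIX = (r1, 0x7d)

[0] flags=0000 → (cmp)
[1] flags=0000 NE?T → r1=0x7d
[2] flags=0000 MI?F → skip
[3] flags=1001 → (cmp)
[4] flags=1001 NE?T → r0=0x3a
[5] flags=1001 LS?T → r2=0x57
[6] flags=1001 HI?F → skip
[7] flags=0010 → (cmp)
[8] flags=0010 CC?F → skip
[9] flags=0010 LE?F → skip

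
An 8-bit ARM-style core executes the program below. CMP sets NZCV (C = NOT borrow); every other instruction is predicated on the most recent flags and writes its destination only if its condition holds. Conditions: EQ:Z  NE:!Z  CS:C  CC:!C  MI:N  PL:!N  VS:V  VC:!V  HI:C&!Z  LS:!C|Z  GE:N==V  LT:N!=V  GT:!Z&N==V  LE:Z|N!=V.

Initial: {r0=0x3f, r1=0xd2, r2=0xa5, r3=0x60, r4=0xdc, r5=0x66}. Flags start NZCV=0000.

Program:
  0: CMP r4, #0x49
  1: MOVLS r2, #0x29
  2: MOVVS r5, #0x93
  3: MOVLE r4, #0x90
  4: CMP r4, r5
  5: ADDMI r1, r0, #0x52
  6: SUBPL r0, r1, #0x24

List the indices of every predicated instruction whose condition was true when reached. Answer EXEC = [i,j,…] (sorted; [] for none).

0: ✓ CMP  NZCV=1010
1: · MOVLS
2: · MOVVS
3: ✓ MOVLE  r4←0x90
4: ✓ CMP  NZCV=0011
5: · ADDMI
6: ✓ SUBPL  r0←0xae

EXEC = [3,6]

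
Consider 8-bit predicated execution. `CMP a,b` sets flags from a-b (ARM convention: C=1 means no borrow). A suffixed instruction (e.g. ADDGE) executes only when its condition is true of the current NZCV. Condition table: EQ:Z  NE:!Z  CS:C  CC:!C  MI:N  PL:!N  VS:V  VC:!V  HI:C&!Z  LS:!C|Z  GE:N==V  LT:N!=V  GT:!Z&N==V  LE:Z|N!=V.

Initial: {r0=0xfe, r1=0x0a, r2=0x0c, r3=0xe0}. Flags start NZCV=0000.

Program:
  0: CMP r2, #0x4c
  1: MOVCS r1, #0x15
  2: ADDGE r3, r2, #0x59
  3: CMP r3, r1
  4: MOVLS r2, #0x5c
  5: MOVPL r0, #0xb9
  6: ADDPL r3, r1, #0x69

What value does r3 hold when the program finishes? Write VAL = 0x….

0: ✓ CMP  NZCV=1000
1: · MOVCS
2: · ADDGE
3: ✓ CMP  NZCV=1010
4: · MOVLS
5: · MOVPL
6: · ADDPL

VAL = 0xe0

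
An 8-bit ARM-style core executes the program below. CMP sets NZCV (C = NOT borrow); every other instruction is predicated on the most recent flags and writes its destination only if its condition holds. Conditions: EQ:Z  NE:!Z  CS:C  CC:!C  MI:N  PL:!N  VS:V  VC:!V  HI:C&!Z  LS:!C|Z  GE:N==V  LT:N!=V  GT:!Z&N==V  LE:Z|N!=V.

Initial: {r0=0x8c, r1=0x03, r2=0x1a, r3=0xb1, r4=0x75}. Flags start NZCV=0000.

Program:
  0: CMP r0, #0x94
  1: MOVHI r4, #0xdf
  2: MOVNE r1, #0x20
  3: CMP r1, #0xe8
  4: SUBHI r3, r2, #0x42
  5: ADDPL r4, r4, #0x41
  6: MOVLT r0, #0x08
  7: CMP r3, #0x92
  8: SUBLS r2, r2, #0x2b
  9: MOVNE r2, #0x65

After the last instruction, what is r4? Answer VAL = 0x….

0: ✓ CMP  NZCV=1000
1: · MOVHI
2: ✓ MOVNE  r1←0x20
3: ✓ CMP  NZCV=0000
4: · SUBHI
5: ✓ ADDPL  r4←0xb6
6: · MOVLT
7: ✓ CMP  NZCV=0010
8: · SUBLS
9: ✓ MOVNE  r2←0x65

VAL = 0xb6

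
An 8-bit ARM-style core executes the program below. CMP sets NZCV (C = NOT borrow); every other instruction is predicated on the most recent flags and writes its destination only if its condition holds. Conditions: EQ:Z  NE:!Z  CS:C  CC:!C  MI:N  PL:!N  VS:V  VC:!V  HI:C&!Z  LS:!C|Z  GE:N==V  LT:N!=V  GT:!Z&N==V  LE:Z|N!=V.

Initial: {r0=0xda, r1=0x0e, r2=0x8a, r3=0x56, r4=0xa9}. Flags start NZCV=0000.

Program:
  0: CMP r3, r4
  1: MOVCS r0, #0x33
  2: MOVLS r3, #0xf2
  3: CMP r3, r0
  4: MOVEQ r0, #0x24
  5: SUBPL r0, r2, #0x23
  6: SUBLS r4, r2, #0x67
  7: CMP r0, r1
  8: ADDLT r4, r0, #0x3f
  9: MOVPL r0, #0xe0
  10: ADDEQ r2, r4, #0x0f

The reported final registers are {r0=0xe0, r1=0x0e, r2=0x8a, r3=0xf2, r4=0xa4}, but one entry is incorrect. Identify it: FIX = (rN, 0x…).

FIX = (r4, 0xa9)

0: ✓ CMP  NZCV=1001
1: · MOVCS
2: ✓ MOVLS  r3←0xf2
3: ✓ CMP  NZCV=0010
4: · MOVEQ
5: ✓ SUBPL  r0←0x67
6: · SUBLS
7: ✓ CMP  NZCV=0010
8: · ADDLT
9: ✓ MOVPL  r0←0xe0
10: · ADDEQ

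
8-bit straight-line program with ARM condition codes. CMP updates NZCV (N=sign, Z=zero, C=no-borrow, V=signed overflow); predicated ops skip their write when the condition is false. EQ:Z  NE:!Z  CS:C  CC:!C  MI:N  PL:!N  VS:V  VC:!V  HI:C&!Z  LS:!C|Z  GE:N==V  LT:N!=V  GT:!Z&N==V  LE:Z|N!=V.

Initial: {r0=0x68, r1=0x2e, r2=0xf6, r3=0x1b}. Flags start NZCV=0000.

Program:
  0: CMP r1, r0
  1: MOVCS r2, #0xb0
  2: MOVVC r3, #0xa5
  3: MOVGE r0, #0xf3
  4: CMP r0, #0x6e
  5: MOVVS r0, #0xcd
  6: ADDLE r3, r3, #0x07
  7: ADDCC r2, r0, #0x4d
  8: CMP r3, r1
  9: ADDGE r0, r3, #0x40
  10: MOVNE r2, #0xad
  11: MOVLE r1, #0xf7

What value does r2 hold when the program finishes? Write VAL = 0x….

VAL = 0xad

[0] flags=1000 → (cmp)
[1] flags=1000 CS?F → skip
[2] flags=1000 VC?T → r3=0xa5
[3] flags=1000 GE?F → skip
[4] flags=1000 → (cmp)
[5] flags=1000 VS?F → skip
[6] flags=1000 LE?T → r3=0xac
[7] flags=1000 CC?T → r2=0xb5
[8] flags=0011 → (cmp)
[9] flags=0011 GE?F → skip
[10] flags=0011 NE?T → r2=0xad
[11] flags=0011 LE?T → r1=0xf7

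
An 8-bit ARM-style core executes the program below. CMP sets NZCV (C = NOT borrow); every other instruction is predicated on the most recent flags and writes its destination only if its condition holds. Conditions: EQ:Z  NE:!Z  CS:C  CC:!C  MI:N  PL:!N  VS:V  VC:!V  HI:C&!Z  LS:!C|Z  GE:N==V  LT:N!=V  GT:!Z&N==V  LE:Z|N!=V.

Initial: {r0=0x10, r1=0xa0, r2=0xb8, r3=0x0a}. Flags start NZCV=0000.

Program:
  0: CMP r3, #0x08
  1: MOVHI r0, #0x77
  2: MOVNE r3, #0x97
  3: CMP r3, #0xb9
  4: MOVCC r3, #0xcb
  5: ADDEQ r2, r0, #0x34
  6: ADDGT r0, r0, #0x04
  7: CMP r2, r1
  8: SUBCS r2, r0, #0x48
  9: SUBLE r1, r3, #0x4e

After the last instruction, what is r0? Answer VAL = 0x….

0: ✓ CMP  NZCV=0010
1: ✓ MOVHI  r0←0x77
2: ✓ MOVNE  r3←0x97
3: ✓ CMP  NZCV=1000
4: ✓ MOVCC  r3←0xcb
5: · ADDEQ
6: · ADDGT
7: ✓ CMP  NZCV=0010
8: ✓ SUBCS  r2←0x2f
9: · SUBLE

VAL = 0x77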